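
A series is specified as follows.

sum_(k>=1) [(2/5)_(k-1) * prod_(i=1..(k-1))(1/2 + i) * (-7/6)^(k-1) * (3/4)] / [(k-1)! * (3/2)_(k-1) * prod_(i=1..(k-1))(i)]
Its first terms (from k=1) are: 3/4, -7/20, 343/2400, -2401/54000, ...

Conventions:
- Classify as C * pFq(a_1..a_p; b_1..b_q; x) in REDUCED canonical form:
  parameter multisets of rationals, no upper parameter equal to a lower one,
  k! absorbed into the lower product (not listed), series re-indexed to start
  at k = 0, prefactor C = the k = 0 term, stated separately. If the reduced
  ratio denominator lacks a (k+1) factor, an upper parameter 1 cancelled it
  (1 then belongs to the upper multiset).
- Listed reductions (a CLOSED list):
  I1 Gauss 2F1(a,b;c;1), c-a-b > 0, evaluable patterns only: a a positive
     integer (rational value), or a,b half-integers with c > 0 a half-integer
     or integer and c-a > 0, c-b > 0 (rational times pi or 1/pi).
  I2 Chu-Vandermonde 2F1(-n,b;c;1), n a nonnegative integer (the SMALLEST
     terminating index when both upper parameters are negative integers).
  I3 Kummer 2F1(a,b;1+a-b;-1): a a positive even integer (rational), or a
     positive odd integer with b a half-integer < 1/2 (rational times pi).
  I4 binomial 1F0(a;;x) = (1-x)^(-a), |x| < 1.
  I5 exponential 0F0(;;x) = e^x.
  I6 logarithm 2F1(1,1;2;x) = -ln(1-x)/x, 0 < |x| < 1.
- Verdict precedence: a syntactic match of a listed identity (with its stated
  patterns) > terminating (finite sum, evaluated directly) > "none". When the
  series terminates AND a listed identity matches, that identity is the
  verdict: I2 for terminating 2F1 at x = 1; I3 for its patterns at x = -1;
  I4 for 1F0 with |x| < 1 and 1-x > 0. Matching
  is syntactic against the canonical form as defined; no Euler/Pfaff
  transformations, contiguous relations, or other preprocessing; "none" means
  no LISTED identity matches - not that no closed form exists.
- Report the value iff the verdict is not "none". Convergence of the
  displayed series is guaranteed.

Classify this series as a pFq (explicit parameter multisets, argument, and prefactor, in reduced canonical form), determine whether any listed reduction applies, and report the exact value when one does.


Reduced: x = -7/6, 1F1, upper = {2/5}, lower = {1}, C = 3/4. Verdict: no listed reduction: x = -7/6 and upper {2/5} fail every I1-I6 pattern.

Key observation: t_0 = 3/4 here, and the product of the first k integers (C = 3/4, x = -7/6) is k!.
Term ratio: r(k) = (-7/6) * (k+2/5) / [(k+1) (k+1)] - rational in k, leading ratio (-7/6); with t_0 = 3/4, classification follows.


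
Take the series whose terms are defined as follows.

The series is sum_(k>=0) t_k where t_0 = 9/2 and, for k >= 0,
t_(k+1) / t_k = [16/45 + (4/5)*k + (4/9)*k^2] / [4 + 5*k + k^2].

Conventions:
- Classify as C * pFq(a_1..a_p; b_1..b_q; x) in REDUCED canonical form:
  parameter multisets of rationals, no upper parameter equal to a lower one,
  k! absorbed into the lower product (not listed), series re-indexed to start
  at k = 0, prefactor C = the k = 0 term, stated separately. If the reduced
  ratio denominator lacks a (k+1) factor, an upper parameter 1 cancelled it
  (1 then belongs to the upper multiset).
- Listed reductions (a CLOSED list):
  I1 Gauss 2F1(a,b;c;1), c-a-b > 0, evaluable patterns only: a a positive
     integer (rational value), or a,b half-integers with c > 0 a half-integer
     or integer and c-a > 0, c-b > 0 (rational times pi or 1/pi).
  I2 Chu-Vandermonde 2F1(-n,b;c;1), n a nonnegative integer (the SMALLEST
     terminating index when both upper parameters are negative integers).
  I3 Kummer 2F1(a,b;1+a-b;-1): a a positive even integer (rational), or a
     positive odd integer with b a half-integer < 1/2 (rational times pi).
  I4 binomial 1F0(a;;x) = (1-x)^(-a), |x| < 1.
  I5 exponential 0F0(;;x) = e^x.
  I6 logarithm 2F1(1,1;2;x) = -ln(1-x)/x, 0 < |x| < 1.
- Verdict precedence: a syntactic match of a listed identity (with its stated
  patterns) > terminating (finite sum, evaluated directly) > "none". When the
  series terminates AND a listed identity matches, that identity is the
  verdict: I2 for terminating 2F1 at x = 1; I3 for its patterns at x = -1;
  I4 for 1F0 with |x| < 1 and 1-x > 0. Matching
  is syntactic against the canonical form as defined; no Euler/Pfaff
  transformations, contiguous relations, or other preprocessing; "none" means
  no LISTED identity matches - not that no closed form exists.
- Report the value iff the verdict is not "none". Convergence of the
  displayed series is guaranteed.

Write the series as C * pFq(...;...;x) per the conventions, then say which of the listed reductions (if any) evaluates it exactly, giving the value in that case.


The series (x = 4/9) is 2F1: upper {4/5, 1}, lower {4}, prefactor 9/2. Verdict: none. A 2F1 with upper {4/5, 1} fits none of I1-I6 at x = 4/9; the sum runs forever.

Key step: from the first term 9/2: the expanded ratio factors over Q; prefactor 9/2, roots give parameters.
Adjacent-term ratio: r(k) = (4/9) * (k+4/5) (k+1) / [(k+4) (k+1)] - rational in k. x = (4/9); t_0 = 9/2; negate the roots.


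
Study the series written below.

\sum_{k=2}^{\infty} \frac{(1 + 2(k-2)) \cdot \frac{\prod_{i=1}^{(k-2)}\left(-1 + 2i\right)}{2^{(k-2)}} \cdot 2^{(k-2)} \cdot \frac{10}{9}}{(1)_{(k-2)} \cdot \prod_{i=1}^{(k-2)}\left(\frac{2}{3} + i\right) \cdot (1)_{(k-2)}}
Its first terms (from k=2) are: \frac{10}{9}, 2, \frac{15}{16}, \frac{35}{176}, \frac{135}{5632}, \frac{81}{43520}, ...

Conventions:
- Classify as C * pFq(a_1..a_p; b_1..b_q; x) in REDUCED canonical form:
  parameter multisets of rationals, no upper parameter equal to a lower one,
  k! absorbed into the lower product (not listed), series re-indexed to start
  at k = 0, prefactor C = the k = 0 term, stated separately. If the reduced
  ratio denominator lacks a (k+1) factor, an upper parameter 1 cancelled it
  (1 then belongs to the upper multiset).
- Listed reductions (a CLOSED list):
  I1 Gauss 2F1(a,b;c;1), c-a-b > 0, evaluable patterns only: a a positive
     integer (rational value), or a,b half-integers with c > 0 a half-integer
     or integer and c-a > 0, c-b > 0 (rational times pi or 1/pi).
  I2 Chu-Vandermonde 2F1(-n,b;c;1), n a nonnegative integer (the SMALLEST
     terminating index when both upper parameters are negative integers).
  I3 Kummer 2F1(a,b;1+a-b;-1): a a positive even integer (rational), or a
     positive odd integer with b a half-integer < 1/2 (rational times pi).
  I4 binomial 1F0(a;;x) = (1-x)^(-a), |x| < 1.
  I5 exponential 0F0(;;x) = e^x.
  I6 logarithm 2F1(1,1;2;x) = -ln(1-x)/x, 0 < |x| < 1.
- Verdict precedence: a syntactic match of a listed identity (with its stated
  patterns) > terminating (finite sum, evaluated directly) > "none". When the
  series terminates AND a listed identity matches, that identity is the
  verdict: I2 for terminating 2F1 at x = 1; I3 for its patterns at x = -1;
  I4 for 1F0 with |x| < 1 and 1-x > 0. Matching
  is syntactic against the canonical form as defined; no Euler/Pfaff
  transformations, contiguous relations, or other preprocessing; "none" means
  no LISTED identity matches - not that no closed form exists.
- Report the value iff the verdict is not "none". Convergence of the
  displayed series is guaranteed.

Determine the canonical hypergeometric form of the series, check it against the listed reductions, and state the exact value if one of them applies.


The series (x = 2) is 1F2: upper {\frac{3}{2}}, lower {1, \frac{5}{3}}, prefactor \frac{10}{9}. Verdict: none. No listed pattern accepts 1F2(\frac{3}{2}; 1, \frac{5}{3}; 2).

Key step: with t_0 = \frac{10}{9}, the lower running product (C = 10/9, x = 2) is a rising factorial.
Step ratio: r(k) = 2 * (k+\frac{3}{2}) / [(k+1) (k+\frac{5}{3}) (k+1)] ; factor over Q: parameters, x = 2, and C = \frac{10}{9}.


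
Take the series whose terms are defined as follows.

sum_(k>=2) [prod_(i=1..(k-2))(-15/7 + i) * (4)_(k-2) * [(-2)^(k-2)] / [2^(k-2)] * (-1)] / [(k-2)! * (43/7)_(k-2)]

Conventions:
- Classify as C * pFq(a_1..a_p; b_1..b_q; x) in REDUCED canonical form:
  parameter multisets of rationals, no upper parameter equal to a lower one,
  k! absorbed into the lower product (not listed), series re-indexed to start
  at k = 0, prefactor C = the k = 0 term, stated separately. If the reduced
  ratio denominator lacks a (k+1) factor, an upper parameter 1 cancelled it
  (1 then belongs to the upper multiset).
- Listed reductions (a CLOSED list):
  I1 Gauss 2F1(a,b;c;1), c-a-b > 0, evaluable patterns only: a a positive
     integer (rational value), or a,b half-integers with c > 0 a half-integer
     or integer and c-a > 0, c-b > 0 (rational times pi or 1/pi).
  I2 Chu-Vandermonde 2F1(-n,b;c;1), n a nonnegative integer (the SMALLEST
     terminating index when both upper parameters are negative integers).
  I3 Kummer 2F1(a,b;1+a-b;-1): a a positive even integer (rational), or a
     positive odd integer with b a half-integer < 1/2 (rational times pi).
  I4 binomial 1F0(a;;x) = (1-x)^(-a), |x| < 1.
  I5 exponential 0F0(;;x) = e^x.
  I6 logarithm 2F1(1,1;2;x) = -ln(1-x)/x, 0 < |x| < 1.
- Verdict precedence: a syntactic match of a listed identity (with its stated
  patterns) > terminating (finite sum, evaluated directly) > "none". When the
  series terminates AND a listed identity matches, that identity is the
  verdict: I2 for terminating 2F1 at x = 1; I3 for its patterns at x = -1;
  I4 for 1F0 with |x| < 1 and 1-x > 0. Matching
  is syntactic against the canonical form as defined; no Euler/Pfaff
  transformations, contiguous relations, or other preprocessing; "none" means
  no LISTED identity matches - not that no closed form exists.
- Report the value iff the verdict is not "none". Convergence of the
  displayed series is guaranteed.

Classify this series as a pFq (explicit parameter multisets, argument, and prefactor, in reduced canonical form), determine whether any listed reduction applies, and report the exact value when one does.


x = -1 here; the reduced form reads 2F1, upper {-8/7, 4}, lower {43/7}, C = -1. Verdict: Kummer's theorem (I3) applies (x = -1; c = 43/7 equals 1+a-b for upper {-8/7, 4}: listed pattern). Its exact value is -87/49.

First insight: t_0 being -1, the running product (C = -1) telescopes to a rising factorial.
Step ratio: r(k) = (-1) * (k-8/7) (k+4) / [(k+43/7) (k+1)] - rational in k. x = (-1); t_0 = -1; negate the roots.


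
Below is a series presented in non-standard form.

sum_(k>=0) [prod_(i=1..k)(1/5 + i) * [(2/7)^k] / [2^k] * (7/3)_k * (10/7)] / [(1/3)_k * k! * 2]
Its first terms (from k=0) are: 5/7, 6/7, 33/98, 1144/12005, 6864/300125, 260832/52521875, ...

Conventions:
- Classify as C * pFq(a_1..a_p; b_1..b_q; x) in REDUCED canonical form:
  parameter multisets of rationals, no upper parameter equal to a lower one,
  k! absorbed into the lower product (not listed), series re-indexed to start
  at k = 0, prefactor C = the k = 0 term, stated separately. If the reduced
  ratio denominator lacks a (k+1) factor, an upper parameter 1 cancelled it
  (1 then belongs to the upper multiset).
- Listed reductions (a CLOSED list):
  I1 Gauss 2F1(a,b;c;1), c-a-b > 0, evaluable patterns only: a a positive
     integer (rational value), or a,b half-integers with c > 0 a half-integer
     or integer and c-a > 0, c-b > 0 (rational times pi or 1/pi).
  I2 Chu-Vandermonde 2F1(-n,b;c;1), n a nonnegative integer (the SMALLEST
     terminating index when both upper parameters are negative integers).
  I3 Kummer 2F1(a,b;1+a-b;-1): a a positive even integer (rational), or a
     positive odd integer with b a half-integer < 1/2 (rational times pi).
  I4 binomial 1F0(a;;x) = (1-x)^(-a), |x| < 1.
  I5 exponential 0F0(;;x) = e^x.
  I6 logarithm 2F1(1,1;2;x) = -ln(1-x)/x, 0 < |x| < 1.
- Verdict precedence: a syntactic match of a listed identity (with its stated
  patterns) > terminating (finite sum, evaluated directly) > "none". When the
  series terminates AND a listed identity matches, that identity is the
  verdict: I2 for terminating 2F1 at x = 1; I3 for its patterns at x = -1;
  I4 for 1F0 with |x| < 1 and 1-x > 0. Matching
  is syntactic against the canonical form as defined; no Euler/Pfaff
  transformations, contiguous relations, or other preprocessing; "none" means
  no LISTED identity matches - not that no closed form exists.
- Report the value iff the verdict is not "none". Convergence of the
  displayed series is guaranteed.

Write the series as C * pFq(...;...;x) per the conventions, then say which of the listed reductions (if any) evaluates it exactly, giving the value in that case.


Canonical form: C = 5/7 times 2F1 with upper {6/5, 7/3}, lower {1/3}, x = 1/7. Verdict: none. A 2F1 with upper {6/5, 7/3} fits none of I1-I6 at x = 1/7; the sum runs forever.

First insight: x = (1/7) and the constant factors (C = 5/7, x = 1/7) combine into one prefactor.
Step ratio: r(k) = (1/7) * (k+6/5) (k+7/3) / [(k+1/3) (k+1)] - rational in k. x = (1/7); t_0 = 5/7; negate the roots.


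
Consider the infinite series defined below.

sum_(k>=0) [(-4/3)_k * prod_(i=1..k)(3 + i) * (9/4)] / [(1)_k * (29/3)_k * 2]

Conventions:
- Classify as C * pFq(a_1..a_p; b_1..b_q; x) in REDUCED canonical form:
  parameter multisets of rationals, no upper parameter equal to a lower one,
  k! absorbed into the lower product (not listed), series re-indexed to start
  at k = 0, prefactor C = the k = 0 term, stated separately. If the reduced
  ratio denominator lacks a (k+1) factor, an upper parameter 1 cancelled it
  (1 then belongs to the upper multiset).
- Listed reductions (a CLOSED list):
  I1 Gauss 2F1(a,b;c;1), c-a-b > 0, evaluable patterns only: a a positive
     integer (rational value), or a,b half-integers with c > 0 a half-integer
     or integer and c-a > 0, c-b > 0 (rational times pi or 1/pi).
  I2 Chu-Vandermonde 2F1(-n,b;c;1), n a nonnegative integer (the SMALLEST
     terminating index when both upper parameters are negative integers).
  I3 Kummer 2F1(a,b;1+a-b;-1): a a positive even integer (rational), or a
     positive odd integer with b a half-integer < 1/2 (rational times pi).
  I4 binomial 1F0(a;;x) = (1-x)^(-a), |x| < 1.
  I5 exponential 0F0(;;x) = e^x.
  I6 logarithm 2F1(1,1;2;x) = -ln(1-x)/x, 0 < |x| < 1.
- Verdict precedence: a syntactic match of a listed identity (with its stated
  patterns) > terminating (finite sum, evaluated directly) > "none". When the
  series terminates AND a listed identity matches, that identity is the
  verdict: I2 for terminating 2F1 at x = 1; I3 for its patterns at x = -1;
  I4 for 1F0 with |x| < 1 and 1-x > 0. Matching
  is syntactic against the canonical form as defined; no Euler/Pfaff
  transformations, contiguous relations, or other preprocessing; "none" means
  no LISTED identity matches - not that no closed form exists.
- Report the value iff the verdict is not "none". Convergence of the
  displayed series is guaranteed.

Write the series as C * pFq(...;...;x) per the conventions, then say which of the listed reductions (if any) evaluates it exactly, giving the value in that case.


Prefactor 9/8, argument 1: 2F1 with upper {-4/3, 4} over lower {29/3}. Verdict: Gauss's theorem (I1) matches (x = 1: the Gamma ratio telescopes since c-a-b = 7 > 0 and a = 4 in Z>0). Its exact value is 5083/9072.

Structural cue: from the first term 9/8: (1)_k (C = 9/8, x = 1) is k! itself.
Term ratio: r(k) = 1 * (k-4/3) (k+4) / [(k+29/3) (k+1)] - rational; roots negated = parameters, x = 1, C = 9/8.


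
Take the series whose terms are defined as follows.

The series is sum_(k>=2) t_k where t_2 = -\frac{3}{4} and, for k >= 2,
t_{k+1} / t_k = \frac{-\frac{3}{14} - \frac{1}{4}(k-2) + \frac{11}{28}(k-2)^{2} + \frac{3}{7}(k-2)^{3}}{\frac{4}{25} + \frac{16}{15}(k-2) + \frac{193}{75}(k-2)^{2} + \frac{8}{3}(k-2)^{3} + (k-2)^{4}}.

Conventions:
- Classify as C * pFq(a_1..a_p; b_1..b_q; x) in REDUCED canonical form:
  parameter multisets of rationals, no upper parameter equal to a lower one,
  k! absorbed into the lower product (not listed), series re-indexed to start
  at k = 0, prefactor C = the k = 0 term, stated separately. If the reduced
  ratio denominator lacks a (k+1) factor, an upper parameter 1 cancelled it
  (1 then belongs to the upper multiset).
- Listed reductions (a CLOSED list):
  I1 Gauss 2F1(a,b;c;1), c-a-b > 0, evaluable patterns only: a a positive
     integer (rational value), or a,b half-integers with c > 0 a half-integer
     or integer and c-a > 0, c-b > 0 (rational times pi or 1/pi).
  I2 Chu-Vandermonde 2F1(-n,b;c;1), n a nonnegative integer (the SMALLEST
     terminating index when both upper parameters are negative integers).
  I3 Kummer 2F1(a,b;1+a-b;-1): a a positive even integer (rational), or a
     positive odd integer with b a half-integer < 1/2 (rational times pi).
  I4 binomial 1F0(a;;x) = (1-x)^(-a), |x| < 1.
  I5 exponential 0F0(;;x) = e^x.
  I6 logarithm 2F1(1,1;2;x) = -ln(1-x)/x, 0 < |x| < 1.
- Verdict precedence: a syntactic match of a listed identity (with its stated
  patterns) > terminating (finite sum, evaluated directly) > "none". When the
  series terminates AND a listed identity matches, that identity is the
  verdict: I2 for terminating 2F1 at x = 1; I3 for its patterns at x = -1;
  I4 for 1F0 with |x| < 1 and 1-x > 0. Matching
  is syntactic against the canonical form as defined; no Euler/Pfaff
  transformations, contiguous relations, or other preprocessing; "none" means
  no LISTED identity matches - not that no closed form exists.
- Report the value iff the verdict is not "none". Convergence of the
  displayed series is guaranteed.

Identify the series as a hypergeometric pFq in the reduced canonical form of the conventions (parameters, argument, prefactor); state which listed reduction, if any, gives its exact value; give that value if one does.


Key step: with t_0 = -\frac{3}{4}, cancel k + 2/3 from the displayed ratio first; then C = -3/4.
Term ratio: r(k) = \frac{3}{7} * (k-\frac{3}{4}) (k+1) / [(k+\frac{2}{5}) (k+\frac{3}{5}) (k+1)] - rational in k, leading ratio \frac{3}{7}; with t_0 = -\frac{3}{4}, classification follows.

At argument \frac{3}{7}: a 2F2 with upper {-\frac{3}{4}, 1}, lower {\frac{2}{5}, \frac{3}{5}}, scaled by C = -\frac{3}{4}. Verdict: none. Every listed pattern misses the 2F2 form at \frac{3}{7}, upper {-\frac{3}{4}, 1}.


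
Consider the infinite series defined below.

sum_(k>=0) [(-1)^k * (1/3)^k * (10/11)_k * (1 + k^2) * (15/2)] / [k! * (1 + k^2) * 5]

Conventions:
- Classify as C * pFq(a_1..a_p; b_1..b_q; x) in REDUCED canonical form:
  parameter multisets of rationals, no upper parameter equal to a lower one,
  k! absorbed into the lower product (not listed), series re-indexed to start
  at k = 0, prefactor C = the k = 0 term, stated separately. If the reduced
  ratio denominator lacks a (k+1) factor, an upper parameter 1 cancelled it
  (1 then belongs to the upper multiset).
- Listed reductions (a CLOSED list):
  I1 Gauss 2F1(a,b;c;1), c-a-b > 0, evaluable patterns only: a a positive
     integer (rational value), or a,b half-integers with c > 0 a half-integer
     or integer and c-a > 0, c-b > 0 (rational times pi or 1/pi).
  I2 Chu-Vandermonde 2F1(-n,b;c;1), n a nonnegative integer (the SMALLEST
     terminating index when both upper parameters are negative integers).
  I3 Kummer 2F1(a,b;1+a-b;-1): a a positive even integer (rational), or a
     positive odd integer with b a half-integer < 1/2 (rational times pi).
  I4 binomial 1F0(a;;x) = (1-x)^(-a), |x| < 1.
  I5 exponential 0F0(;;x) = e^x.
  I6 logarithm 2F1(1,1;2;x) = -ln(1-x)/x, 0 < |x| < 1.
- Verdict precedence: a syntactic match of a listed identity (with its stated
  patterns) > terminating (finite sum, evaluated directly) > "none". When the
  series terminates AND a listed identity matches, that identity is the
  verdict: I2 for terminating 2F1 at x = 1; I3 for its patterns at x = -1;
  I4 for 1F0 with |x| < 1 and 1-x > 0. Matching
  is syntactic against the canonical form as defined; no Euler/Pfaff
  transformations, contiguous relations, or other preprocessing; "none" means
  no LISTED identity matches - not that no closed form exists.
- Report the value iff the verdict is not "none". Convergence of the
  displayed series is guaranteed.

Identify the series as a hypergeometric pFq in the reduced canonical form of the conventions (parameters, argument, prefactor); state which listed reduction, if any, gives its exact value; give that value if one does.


Reduced: x = -1/3, 1F0, upper = {10/11}, lower = {-}, C = 3/2. Verdict: this is the binomial series (I4) (the 1F0 binomial series: exponent -10/11, x = -1/3). Value: (3/2) * (4/3)^(-10/11).

Structural cue: t_0 being 3/2, striking the common factor k^2 + 1 reduces the term (C = 3/2).
Adjacent-term ratio: r(k) = (-1/3) * (k+10/11) / [(k+1)] - rational; roots negated = parameters, x = (-1/3), C = 3/2.


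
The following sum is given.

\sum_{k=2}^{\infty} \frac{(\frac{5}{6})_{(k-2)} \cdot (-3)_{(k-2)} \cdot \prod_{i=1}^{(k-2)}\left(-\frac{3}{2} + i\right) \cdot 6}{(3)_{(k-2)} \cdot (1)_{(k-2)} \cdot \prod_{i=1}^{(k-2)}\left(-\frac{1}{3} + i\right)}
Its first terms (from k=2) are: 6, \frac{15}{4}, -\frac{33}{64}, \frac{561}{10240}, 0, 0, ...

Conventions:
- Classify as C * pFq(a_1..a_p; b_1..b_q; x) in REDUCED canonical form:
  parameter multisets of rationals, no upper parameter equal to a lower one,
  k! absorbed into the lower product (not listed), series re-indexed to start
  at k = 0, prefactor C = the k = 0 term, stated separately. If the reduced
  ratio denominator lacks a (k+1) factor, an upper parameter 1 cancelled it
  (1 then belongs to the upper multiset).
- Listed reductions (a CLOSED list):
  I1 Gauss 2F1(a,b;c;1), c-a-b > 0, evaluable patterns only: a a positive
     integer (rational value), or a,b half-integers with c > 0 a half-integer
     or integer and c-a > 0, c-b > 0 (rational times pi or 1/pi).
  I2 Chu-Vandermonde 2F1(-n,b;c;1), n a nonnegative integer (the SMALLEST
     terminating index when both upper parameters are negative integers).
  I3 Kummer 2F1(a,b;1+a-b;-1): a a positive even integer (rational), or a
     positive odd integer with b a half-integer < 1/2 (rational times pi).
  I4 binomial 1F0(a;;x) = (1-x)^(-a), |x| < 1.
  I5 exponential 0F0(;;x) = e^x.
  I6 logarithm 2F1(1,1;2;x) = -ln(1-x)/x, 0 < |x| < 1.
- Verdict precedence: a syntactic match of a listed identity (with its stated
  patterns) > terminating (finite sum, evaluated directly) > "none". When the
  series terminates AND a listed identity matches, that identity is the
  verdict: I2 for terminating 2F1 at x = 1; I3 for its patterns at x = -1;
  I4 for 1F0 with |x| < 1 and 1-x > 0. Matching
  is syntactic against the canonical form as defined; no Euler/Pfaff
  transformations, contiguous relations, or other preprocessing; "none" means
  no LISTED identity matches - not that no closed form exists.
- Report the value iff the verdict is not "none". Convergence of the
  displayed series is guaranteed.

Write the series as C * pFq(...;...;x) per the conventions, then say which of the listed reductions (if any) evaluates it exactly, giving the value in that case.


With C = 6: the canonical form is 3F2(-3, -\frac{1}{2}, \frac{5}{6}; \frac{2}{3}, 3; 1). Verdict: terminating at k = 3: the factor (-3)_k kills every later term; summing the 4 survivors is exact. Sum: \frac{95121}{10240}.

Key observation: t_0 = 6 here, and (1)_k (C = 6) is k! itself.
Step ratio: r(k) = 1 * (k-3) (k-\frac{1}{2}) (k+\frac{5}{6}) / [(k+\frac{2}{3}) (k+3) (k+1)] ; factor over Q: parameters, x = 1, and C = 6.


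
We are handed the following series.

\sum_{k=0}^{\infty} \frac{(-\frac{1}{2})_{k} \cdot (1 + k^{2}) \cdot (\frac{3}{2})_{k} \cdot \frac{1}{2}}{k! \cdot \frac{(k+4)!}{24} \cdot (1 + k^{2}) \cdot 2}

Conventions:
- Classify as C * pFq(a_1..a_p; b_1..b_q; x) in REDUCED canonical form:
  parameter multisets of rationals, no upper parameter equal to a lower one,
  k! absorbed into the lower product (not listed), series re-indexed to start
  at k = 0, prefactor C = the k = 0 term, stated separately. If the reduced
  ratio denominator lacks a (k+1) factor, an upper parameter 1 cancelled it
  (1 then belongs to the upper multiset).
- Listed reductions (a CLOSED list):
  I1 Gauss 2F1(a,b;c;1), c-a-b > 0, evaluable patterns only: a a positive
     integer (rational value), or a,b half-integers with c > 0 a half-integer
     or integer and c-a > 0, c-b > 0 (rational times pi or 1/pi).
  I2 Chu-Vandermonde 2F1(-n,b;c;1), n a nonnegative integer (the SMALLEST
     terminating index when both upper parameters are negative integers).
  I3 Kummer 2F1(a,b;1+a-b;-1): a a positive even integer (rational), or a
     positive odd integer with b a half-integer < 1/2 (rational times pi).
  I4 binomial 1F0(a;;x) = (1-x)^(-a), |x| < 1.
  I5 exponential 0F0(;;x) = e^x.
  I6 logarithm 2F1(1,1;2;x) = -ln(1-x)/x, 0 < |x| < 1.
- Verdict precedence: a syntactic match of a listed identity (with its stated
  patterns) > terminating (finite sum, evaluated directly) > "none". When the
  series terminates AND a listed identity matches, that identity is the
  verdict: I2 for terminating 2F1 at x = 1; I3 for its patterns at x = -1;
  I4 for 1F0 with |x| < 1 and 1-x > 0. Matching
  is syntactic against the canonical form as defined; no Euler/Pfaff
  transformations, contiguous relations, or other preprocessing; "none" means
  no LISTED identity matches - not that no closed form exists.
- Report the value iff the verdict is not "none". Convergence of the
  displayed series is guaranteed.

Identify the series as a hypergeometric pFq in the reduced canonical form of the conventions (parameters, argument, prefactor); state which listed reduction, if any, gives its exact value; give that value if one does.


First insight: t_0 being \frac{1}{4}, the constant factors (prefactor 1/4) combine into one prefactor.
Term ratio: r(k) = 1 * (k-\frac{1}{2}) (k+\frac{3}{2}) / [(k+5) (k+1)] - poly over poly, x = 1 from leading terms; C = \frac{1}{4} at k = 0.

At argument 1: a 2F1 with upper {-\frac{1}{2}, \frac{3}{2}}, lower {5}, scaled by C = \frac{1}{4}. Verdict: Gauss (I1, half-integer pattern) matches (x = 1; upper {-\frac{1}{2}, \frac{3}{2}} half-integers, c = 5 in the evaluable pattern). Its exact value is \frac{1024}{1575} / \pi.


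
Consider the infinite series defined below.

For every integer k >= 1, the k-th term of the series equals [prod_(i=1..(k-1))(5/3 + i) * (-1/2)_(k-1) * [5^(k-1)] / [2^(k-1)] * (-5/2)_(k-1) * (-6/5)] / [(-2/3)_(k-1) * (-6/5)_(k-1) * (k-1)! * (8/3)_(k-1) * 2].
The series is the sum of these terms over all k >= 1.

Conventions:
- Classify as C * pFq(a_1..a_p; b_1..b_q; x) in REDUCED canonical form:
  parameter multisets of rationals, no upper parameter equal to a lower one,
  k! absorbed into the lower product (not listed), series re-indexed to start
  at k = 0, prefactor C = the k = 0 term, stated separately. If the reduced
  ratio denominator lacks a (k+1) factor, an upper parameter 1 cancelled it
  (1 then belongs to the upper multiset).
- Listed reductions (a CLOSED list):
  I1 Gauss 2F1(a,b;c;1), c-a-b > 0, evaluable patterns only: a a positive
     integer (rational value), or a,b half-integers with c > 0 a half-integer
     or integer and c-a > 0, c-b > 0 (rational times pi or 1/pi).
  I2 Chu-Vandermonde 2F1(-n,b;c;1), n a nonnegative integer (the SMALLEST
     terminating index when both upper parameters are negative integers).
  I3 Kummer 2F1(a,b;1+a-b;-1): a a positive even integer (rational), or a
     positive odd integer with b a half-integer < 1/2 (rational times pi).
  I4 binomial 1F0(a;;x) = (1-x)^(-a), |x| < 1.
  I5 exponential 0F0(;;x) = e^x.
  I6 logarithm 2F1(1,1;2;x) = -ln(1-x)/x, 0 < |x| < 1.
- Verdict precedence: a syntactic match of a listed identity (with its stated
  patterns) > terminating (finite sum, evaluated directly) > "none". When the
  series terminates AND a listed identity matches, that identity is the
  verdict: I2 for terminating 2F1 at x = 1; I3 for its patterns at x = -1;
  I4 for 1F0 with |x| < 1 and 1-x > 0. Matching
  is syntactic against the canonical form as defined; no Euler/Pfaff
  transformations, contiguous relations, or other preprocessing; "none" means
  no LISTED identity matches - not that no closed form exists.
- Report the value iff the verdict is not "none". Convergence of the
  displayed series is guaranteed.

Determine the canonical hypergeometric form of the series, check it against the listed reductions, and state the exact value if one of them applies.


This is -3/5 * 2F2(-5/2, -1/2; -6/5, -2/3; 5/2) in reduced canonical form. Verdict: none - this 2F2 at x = 5/2 matches no listed pattern, and upper {-5/2, -1/2} holds no stopper.

Key observation: x = (5/2) and the parameter 8/3 appears in both the upper and lower lists and cancels.
Term ratio: r(k) = (5/2) * (k-5/2) (k-1/2) / [(k-6/5) (k-2/3) (k+1)] - poly over poly, x = (5/2) from leading terms; C = -3/5 at k = 0.


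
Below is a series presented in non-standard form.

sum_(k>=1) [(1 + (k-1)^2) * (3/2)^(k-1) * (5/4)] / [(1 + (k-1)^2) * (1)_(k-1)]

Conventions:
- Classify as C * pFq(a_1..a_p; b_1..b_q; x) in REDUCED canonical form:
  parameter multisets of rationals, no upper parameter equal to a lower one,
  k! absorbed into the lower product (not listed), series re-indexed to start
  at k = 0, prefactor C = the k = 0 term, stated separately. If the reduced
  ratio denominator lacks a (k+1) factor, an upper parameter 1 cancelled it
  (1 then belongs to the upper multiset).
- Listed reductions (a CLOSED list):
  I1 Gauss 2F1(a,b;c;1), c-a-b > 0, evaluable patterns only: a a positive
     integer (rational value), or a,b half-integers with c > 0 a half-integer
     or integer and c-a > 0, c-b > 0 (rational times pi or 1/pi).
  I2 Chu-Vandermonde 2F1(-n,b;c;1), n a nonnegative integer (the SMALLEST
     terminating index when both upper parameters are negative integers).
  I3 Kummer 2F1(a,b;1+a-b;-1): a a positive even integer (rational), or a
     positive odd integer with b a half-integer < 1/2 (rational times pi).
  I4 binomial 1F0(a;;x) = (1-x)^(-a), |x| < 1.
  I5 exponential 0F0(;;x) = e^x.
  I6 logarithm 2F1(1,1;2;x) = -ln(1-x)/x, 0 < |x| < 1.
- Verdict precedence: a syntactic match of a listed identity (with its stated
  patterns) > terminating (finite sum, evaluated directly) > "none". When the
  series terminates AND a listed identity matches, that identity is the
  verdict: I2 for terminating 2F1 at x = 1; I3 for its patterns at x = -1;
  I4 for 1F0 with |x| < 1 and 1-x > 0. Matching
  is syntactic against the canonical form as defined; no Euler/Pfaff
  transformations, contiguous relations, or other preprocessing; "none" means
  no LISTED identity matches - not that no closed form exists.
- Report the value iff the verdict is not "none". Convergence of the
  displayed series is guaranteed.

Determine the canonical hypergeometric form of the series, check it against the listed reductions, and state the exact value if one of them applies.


The tell: t_0 = 5/4 here, and the factor k^2 + 1 cancels (top and bottom), leaving C = 5/4, x = 3/2.
Term ratio: r(k) = (3/2) * 1 / [(k+1)] - rational; roots negated = parameters, x = (3/2), C = 5/4.

At argument 3/2: a 0F0 with upper {-}, lower {-}, scaled by C = 5/4. Verdict at x = 3/2: exponential (I5) matches (the 0F0 exponential series at x = 3/2). Hence: (5/4) * e^(3/2).


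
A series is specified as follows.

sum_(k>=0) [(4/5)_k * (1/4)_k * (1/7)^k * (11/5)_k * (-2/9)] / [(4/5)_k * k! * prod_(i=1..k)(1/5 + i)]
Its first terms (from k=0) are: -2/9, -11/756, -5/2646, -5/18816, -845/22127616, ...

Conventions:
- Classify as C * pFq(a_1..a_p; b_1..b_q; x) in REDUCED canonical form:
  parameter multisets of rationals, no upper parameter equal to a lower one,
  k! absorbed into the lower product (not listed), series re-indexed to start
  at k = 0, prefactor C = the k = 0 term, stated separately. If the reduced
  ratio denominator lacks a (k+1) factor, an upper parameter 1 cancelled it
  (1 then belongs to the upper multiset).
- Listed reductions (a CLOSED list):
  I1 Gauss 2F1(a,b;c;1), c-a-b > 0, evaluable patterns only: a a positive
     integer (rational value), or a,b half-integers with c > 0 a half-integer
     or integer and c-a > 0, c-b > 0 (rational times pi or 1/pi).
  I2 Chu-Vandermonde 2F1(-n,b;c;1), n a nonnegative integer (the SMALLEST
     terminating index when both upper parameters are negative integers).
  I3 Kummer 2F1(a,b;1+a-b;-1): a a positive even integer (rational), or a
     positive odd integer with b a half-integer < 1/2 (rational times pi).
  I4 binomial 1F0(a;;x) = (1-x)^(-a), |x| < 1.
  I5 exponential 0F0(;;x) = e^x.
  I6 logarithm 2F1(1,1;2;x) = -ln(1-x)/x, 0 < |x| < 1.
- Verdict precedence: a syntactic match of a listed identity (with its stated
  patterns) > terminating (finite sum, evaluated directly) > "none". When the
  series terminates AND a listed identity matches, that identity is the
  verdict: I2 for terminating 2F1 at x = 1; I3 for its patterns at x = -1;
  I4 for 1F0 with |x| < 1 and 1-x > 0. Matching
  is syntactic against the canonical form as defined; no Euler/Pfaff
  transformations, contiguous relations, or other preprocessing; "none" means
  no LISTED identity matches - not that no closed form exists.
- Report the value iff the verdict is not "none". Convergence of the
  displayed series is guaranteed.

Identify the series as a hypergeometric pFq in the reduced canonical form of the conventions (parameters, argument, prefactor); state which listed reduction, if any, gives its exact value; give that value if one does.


Reduced: x = 1/7, 2F1, upper = {1/4, 11/5}, lower = {6/5}, C = -2/9. Verdict: none. Every listed pattern misses the 2F1 form at 1/7, upper {1/4, 11/5}.

First insight: with t_0 = -2/9, the parameter 4/5 appears in both the upper and lower lists and cancels.
Term ratio: r(k) = (1/7) * (k+1/4) (k+11/5) / [(k+6/5) (k+1)] - rational in k. x = (1/7); t_0 = -2/9; negate the roots.


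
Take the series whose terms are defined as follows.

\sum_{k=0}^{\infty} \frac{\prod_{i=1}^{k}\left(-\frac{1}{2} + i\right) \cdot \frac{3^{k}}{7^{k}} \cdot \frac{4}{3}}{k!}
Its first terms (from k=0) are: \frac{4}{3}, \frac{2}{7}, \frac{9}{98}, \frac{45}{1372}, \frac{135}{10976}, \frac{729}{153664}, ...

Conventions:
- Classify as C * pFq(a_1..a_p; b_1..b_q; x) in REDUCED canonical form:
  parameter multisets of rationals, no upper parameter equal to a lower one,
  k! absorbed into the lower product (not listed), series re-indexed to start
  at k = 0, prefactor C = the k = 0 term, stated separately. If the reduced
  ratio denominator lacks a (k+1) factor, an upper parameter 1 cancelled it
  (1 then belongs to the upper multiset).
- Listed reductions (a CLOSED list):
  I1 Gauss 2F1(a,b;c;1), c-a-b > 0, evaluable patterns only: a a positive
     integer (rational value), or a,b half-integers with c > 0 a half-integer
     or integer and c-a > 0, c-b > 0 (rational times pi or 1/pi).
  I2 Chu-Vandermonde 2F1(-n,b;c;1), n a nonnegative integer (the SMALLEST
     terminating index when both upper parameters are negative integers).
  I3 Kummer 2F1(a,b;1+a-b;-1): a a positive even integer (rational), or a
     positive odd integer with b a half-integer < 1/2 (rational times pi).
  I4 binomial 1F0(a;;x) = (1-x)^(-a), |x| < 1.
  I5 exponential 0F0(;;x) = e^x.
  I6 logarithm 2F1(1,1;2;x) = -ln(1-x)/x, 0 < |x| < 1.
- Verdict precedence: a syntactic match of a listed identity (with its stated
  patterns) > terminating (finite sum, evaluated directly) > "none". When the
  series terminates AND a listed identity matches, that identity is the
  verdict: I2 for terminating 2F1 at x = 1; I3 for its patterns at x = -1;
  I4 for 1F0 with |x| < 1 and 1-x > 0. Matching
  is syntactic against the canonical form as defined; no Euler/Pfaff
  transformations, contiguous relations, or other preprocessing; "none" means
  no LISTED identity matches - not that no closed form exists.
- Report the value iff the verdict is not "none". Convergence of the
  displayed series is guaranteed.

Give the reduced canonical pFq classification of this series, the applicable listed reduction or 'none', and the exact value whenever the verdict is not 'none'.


With C = \frac{4}{3}: the canonical form is 1F0(\frac{1}{2}; -; \frac{3}{7}). Verdict: the I4 binomial reduction applies (the 1F0 binomial series: exponent -1/2, x = \frac{3}{7}). Hence: \frac{4}{3} \cdot \left(\frac{4}{7}\right)^{-\frac{1}{2}}.

Key step: t_0 = \frac{4}{3} here, and the two geometric factors (C = 4/3, x = 3/7) combine into one argument.
Step ratio: r(k) = \frac{3}{7} * (k+\frac{1}{2}) / [(k+1)] ; factor over Q: parameters, x = \frac{3}{7}, and C = \frac{4}{3}.


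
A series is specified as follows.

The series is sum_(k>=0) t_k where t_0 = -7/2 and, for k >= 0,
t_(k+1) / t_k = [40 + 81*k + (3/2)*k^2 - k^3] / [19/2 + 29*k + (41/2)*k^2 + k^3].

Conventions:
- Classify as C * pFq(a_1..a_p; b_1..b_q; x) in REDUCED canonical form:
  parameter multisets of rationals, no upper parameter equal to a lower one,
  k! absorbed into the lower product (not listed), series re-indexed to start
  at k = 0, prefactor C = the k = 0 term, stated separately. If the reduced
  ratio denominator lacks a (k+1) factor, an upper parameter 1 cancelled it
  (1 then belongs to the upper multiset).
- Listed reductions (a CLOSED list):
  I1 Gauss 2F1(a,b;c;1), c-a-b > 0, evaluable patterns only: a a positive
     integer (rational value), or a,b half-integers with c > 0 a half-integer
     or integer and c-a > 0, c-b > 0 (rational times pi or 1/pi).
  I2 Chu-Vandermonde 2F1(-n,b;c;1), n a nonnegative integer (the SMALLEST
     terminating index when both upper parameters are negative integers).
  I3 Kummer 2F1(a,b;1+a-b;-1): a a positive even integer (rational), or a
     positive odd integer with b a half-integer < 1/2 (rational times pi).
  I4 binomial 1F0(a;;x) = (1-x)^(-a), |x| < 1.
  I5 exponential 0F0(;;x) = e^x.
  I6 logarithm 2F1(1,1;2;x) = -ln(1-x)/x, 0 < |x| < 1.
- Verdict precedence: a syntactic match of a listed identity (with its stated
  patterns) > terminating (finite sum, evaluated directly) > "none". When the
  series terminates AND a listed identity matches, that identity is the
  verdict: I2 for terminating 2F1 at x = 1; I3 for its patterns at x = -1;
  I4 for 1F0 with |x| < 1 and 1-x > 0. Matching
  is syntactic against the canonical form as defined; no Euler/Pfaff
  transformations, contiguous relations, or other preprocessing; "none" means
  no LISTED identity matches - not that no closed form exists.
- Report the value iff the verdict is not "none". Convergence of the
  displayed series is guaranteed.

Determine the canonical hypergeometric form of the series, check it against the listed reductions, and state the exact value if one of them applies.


Classification (C = -7/2): 2F1 with upper {-10, 8}, lower {19}, argument x = -1. Verdict: Kummer (I3) matches (x = -1; c = 19 equals 1+a-b for upper {-10, 8}: listed pattern). Value: -153.

Structural cue: with t_0 = -7/2, the ratio is unreduced: k + 1/2 divides both sides (prefactor -7/2).
Term ratio: r(k) = (-1) * (k-10) (k+8) / [(k+19) (k+1)] ; factor over Q: parameters, x = (-1), and C = -7/2.


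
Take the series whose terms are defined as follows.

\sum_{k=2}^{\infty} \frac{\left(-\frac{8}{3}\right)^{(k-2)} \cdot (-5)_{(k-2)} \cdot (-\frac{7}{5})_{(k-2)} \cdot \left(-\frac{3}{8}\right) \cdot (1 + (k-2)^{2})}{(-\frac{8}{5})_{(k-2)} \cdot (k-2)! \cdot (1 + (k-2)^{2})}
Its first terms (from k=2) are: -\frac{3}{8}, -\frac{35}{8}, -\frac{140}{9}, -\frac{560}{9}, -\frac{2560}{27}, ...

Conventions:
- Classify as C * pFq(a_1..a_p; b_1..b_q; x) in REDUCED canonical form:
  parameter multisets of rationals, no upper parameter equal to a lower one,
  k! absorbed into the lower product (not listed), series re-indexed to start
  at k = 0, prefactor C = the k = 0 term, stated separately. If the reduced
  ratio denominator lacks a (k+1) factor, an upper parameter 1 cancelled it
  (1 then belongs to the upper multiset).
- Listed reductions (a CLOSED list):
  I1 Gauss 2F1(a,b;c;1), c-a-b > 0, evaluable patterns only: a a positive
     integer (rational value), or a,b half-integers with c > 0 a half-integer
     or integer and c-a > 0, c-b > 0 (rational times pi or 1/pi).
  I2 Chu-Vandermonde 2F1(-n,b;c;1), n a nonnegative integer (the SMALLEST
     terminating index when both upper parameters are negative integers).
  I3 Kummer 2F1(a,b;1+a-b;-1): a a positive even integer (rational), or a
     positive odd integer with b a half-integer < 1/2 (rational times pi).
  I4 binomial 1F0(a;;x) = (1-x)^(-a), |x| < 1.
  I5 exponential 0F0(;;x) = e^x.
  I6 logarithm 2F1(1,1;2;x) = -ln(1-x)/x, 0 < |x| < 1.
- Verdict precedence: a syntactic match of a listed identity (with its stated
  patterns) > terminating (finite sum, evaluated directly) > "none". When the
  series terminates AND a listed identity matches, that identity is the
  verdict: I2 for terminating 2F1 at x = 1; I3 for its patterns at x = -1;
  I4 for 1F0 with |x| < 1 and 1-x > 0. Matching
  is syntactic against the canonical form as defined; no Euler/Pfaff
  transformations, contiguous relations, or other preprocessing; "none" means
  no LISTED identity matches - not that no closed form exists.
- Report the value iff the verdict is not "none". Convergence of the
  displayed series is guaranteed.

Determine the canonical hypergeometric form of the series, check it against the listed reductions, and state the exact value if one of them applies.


Key observation: x = -\frac{8}{3} and striking the common factor k^2 + 1 reduces the term (prefactor -3/8).
Step ratio: r(k) = -\frac{8}{3} * (k-5) (k-\frac{7}{5}) / [(k-\frac{8}{5}) (k+1)] ; factor over Q: parameters, x = -\frac{8}{3}, and C = -\frac{3}{8}.

Canonical form: C = -\frac{3}{8} times 2F1 with upper {-5, -\frac{7}{5}}, lower {-\frac{8}{5}}, x = -\frac{8}{3}. Verdict: terminating - upper parameter -5 makes this a finite sum (last index 5), evaluated exactly. Value: -\frac{225625}{972}.
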